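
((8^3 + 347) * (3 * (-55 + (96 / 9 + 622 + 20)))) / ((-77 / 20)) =-2800340/7 = -400048.57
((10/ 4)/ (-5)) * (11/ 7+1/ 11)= -64/77 = -0.83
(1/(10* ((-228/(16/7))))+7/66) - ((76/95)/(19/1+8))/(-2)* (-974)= -5658349/395010 = -14.32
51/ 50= 1.02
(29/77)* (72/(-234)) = -116/1001 = -0.12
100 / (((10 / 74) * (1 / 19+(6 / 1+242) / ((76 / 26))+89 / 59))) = 414770/48429 = 8.56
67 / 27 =2.48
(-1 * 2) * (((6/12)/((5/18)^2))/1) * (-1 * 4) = 1296/25 = 51.84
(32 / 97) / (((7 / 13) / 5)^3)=8788000/33271 = 264.13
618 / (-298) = -309/149 = -2.07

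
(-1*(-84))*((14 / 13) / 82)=588/533 = 1.10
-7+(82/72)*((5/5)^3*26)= 407/18 = 22.61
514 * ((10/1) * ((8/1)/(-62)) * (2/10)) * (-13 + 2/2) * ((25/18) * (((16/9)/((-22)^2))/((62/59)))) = 24260800/3139587 = 7.73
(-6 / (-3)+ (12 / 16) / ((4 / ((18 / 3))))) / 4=25/32 = 0.78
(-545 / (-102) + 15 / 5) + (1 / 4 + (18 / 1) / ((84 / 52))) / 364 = 4352965/519792 = 8.37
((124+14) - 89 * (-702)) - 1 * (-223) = 62839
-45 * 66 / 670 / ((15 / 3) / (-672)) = 199584/335 = 595.77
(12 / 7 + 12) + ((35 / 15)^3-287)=-49250/189 = -260.58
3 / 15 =1/5 = 0.20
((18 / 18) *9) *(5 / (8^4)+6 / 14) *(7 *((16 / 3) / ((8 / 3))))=110907/2048 = 54.15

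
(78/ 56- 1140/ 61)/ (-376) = 29541/642208 = 0.05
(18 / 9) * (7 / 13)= 14/13 = 1.08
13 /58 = 0.22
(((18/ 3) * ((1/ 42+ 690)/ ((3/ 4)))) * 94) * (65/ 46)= 733225.30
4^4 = 256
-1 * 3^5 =-243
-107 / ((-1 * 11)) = 107/11 = 9.73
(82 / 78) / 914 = 41/35646 = 0.00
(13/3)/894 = 13/2682 = 0.00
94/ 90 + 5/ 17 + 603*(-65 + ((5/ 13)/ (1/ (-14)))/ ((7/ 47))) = -606589613/9945 = -60994.43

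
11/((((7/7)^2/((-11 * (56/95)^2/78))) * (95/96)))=-6071296/11145875 = -0.54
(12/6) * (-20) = -40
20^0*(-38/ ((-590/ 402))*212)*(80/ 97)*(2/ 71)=127.52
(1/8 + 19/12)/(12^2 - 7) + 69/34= 114133/55896 = 2.04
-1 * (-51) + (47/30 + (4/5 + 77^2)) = 179471/30 = 5982.37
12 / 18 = 2/3 = 0.67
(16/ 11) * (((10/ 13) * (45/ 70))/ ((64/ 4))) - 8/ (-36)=2407/9009 = 0.27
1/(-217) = -1/217 = 0.00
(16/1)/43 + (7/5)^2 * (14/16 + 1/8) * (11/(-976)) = 0.35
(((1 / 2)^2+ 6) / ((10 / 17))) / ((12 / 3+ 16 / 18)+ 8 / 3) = 45/32 = 1.41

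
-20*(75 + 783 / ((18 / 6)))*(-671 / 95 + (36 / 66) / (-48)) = 9936024/209 = 47540.78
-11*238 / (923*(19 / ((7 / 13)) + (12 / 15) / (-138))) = -6322470/78640523 = -0.08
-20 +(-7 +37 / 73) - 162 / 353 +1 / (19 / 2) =-13144494/489611 = -26.85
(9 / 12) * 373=1119/4 = 279.75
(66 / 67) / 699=22/15611 = 0.00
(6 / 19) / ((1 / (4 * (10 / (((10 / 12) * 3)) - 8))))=-5.05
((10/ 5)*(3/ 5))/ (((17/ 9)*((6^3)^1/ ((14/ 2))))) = 7/340 = 0.02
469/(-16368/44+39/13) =-469/369 = -1.27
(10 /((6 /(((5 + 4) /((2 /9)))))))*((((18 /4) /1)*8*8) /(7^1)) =19440/7 = 2777.14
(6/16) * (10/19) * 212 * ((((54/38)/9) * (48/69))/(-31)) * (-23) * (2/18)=4240/11191 = 0.38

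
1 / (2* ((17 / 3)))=3/34 = 0.09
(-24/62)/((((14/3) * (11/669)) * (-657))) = 1338/174251 = 0.01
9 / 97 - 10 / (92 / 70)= -16768/2231 = -7.52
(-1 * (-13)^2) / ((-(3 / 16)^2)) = 43264/9 = 4807.11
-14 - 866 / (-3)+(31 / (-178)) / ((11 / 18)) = 274.38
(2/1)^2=4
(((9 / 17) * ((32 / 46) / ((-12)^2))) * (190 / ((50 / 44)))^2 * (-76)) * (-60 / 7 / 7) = 637393152/95795 = 6653.72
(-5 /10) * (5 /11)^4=-625/29282 = -0.02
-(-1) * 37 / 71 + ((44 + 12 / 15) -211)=-58816/355 = -165.68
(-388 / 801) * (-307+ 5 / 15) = 356960/2403 = 148.55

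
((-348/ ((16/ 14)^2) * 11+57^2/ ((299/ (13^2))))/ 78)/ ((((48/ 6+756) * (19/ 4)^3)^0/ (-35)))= 4698715/9568 = 491.09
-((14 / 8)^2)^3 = -28.72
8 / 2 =4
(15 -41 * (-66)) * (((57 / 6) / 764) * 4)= 51699/382 = 135.34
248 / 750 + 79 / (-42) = -2713/1750 = -1.55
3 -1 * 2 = 1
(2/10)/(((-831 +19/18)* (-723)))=6/18001495 = 0.00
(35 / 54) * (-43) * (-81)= 4515/2 = 2257.50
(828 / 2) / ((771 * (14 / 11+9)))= 1518/29041 = 0.05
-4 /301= -0.01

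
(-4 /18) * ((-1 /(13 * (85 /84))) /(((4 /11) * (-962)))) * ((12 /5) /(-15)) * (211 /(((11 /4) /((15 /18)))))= 11816/23917725 = 0.00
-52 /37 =-1.41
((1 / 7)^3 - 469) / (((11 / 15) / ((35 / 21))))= -4021650/3773 = -1065.90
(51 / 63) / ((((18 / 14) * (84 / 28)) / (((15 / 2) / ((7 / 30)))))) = 425/63 = 6.75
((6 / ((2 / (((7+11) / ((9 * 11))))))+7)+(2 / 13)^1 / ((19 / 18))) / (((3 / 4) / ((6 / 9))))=167176/24453 = 6.84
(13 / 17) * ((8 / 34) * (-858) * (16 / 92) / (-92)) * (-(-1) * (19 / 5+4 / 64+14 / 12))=131989/89930 = 1.47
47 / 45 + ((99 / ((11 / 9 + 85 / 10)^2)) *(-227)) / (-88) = 2065097/551250 = 3.75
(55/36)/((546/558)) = 1705/1092 = 1.56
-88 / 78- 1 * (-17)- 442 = -16619/39 = -426.13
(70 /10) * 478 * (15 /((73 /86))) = 4316340/73 = 59127.95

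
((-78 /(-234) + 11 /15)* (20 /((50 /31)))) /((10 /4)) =1984/375 = 5.29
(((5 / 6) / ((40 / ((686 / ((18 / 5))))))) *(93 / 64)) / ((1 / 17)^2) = 15364685/9216 = 1667.18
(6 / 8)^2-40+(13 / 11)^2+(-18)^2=553617/1936 = 285.96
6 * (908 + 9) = 5502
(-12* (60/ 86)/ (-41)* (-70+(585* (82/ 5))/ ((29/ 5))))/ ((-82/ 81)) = -319.53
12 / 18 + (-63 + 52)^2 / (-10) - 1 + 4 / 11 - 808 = -270623/330 = -820.07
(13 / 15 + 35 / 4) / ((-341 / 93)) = -577/220 = -2.62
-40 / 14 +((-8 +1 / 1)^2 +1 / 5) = 1622/35 = 46.34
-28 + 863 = 835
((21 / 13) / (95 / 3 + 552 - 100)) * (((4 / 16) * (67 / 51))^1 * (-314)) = -220899/641342 = -0.34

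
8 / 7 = 1.14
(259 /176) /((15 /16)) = 259/165 = 1.57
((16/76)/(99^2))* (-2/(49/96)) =-256/3041577 = 0.00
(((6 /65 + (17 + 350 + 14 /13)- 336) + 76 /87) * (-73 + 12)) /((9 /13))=-11398277/3915 = -2911.44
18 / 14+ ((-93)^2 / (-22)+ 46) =-53261/154 = -345.85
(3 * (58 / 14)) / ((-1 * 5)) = -87/35 = -2.49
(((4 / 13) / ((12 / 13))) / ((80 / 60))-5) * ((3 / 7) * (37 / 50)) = -2109/1400 = -1.51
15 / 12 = 5/4 = 1.25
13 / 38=0.34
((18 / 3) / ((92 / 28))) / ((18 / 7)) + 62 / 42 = 352/161 = 2.19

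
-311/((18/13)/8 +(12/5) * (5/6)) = -16172/113 = -143.12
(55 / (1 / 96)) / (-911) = -5280/911 = -5.80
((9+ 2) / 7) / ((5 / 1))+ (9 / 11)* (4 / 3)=541/385 = 1.41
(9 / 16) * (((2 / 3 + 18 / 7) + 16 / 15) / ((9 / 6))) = 113/70 = 1.61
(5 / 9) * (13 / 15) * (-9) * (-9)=39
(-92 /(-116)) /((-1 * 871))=-23/25259 = 0.00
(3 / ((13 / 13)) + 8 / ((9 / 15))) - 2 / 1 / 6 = 16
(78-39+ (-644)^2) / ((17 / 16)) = 6636400/17 = 390376.47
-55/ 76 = -0.72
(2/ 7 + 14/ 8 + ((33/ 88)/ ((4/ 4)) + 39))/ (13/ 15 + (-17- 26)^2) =34785/1553888 = 0.02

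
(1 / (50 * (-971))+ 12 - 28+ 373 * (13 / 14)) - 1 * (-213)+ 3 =546.36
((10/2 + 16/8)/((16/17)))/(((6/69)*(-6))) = -2737/192 = -14.26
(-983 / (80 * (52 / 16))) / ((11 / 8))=-1966/715 = -2.75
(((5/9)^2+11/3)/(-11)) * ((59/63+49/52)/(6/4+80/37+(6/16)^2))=-0.18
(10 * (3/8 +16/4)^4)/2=7503125/4096 = 1831.82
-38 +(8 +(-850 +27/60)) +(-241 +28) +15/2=-21701/20 = -1085.05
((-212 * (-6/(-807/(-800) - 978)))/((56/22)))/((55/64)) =-1085440/1823717 = -0.60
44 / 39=1.13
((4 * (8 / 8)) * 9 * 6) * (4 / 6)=144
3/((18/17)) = 17/6 = 2.83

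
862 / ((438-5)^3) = 862/81182737 = 0.00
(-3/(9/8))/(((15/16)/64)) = -182.04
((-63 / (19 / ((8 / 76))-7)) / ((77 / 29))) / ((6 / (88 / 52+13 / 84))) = -58493/1389388 = -0.04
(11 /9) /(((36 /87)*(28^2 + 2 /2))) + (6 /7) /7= 524311/4154220 = 0.13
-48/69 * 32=-512/23 = -22.26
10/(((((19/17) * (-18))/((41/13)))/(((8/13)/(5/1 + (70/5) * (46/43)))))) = -1198840/24824241 = -0.05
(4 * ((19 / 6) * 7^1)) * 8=2128/3 = 709.33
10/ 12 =0.83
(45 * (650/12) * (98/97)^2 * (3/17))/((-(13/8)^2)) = -345744000/2079389 = -166.27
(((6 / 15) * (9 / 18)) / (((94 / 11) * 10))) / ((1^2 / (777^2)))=6641019/4700 = 1412.98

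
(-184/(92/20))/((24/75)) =-125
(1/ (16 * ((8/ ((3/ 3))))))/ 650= 1/83200 = 0.00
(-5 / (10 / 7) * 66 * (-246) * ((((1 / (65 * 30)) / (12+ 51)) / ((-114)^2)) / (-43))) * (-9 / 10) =451/605397000 = 0.00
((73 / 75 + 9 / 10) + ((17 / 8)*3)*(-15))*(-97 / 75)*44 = 5335.09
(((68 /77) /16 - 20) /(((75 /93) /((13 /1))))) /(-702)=190433/415800 = 0.46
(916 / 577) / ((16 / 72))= 7.14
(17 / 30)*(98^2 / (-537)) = -81634/8055 = -10.13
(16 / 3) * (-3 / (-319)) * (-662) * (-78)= 826176/319 = 2589.89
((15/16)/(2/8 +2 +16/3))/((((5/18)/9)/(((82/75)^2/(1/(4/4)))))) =4.79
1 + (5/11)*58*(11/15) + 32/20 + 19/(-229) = 75056/3435 = 21.85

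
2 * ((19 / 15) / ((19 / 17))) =34/15 = 2.27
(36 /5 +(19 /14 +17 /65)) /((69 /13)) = 535/322 = 1.66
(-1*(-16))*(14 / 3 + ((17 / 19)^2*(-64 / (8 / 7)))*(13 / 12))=-253568/361 = -702.40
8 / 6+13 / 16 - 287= -13673/48 = -284.85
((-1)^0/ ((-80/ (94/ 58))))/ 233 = -47/540560 = 0.00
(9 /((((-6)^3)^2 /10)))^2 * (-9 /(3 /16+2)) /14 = -5/4572288 = 0.00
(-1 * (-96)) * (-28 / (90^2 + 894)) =-448/1499 = -0.30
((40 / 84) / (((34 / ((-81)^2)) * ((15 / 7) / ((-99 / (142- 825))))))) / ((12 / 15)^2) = 1804275/185776 = 9.71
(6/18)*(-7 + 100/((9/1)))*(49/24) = 1813/648 = 2.80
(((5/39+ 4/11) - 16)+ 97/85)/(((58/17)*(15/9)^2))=-785838/518375 = -1.52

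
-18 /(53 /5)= -90/53 = -1.70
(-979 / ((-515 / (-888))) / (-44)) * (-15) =-59274/103 = -575.48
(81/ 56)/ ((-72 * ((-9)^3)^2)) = -1/26453952 = 0.00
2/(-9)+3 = 25/9 = 2.78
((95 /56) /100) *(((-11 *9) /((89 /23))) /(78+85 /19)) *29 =-23837913/156198560 = -0.15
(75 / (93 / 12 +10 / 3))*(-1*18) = -16200/133 = -121.80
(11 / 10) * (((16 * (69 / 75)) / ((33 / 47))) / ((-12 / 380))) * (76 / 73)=-12487712/16425 = -760.29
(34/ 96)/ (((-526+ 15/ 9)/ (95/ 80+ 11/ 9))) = -5899/3624192 = 0.00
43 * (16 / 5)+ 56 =193.60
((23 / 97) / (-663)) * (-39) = 23/1649 = 0.01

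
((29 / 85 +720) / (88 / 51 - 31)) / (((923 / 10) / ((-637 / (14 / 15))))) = 19287135/106003 = 181.95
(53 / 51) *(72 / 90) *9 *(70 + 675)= 94764/17 = 5574.35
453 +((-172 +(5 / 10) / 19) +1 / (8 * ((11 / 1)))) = 469895/1672 = 281.04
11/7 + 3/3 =18/7 = 2.57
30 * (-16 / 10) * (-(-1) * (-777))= 37296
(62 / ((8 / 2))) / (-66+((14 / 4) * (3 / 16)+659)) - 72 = -1367288/18997 = -71.97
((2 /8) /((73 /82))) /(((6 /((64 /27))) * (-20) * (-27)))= 164/798255 = 0.00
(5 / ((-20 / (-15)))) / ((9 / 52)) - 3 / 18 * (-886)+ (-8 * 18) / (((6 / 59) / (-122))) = 518764/3 = 172921.33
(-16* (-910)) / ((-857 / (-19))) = 276640/857 = 322.80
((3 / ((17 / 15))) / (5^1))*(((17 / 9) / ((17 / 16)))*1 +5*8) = 376/17 = 22.12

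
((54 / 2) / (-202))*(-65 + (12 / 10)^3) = 213543/25250 = 8.46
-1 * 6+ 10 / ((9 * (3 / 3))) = -44/9 = -4.89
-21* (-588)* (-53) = -654444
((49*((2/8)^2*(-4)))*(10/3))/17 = -245/102 = -2.40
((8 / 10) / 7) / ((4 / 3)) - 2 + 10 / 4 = 41/70 = 0.59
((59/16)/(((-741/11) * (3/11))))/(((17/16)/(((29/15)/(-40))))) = 207031/22674600 = 0.01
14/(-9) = -14/9 = -1.56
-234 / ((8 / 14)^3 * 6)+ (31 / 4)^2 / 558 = -120331/576 = -208.91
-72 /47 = -1.53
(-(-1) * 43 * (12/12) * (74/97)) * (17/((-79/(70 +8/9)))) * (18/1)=-69023944/7663 = -9007.43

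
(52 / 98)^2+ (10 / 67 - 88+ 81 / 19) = -254622659/3056473 = -83.31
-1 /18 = -0.06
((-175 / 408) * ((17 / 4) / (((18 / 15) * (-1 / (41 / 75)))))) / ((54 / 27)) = 1435/3456 = 0.42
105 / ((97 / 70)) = 7350/97 = 75.77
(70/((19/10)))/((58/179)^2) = 5607175/15979 = 350.91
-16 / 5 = -3.20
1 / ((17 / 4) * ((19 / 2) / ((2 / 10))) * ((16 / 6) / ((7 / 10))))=21/16150 = 0.00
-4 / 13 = -0.31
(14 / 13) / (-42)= -1/39 = -0.03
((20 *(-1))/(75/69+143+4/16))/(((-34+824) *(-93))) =184/97560813 = 0.00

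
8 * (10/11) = 80/11 = 7.27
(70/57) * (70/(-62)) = -2450/1767 = -1.39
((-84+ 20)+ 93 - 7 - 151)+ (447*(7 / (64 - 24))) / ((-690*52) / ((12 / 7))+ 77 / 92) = -354849291/2750690 = -129.00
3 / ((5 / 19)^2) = 43.32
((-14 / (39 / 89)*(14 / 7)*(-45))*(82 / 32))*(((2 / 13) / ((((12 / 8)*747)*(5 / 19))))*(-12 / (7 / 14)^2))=-7765072/42081 = -184.53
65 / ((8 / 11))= 715/8 = 89.38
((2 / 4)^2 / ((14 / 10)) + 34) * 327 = 312939/28 = 11176.39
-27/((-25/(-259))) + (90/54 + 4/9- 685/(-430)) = -5340907/19350 = -276.02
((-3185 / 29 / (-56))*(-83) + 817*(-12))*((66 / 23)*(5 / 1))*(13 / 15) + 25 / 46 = -330656449/2668 = -123934.20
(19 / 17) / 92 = 19/1564 = 0.01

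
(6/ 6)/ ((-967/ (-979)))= 1.01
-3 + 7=4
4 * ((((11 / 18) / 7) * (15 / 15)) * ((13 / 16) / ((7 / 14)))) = 143/252 = 0.57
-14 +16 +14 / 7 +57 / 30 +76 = 819/10 = 81.90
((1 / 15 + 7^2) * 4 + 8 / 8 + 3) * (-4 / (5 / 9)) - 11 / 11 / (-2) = -72071/50 = -1441.42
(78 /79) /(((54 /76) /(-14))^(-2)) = 28431/11179448 = 0.00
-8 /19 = -0.42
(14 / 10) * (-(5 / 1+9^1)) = -19.60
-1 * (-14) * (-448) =-6272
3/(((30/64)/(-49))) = -313.60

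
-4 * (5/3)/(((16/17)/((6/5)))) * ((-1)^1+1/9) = 68/9 = 7.56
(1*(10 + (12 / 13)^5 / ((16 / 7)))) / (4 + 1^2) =3821794/1856465 = 2.06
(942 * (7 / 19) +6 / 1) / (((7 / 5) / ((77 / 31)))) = 368940/589 = 626.38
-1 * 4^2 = -16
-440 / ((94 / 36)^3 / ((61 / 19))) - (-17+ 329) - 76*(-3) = -322232388/1972637 = -163.35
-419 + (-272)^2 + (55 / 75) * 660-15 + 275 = 74309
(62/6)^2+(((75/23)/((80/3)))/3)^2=130144489/1218816 = 106.78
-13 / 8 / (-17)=13/136 = 0.10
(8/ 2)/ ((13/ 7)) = 28/13 = 2.15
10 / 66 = 5/33 = 0.15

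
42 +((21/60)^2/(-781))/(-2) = 42.00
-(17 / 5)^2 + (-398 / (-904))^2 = -58053831/5107600 = -11.37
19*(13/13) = 19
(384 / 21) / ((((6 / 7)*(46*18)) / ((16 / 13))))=0.03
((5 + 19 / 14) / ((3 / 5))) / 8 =445/336 = 1.32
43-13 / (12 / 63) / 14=305/8 = 38.12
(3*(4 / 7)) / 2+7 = 7.86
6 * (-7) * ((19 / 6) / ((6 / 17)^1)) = -2261/6 = -376.83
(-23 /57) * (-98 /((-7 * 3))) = -322/171 = -1.88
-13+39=26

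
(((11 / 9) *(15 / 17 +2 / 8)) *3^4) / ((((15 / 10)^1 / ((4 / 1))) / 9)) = 45738/17 = 2690.47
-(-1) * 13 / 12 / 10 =13/120 = 0.11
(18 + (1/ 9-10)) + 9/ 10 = 811/90 = 9.01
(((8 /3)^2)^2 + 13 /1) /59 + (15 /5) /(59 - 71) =15817/19116 = 0.83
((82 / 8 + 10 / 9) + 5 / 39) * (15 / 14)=26885/2184 = 12.31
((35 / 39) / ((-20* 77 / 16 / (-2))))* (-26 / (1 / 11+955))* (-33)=88/5253 = 0.02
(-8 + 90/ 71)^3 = -109215352/357911 = -305.15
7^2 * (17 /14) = 119/2 = 59.50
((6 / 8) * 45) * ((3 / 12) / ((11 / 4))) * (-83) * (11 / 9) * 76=-23655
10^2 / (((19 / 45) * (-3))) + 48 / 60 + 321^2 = 9781471/95 = 102962.85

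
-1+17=16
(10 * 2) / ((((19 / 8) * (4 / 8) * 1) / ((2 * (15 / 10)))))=960/19 = 50.53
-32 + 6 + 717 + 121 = 812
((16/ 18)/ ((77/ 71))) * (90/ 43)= 5680/3311 = 1.72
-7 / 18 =-0.39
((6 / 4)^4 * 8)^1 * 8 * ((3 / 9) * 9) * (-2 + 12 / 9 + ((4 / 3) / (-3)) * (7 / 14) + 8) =6912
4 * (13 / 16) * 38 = 247/2 = 123.50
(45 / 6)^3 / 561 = 1125/1496 = 0.75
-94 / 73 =-1.29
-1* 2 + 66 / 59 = -52/59 = -0.88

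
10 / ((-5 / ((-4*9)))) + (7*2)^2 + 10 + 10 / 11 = 3068/11 = 278.91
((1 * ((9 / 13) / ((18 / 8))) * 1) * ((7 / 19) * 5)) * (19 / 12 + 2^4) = 7385/741 = 9.97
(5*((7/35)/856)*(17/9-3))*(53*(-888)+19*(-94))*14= 854875/963 = 887.72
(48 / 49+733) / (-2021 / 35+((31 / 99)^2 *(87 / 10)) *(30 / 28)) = -783317700/60648917 = -12.92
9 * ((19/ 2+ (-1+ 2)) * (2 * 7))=1323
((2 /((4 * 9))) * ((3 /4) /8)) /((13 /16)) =0.01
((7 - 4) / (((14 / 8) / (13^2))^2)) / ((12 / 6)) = 685464/49 = 13989.06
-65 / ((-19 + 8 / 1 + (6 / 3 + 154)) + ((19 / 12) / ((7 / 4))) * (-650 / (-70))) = -1911/4510 = -0.42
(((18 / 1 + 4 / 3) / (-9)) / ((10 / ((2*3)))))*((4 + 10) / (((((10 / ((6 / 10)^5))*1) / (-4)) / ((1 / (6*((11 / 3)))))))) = 21924/859375 = 0.03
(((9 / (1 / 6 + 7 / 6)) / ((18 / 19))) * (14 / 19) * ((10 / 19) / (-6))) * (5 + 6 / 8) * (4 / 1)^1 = -805/76 = -10.59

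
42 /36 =7/6 = 1.17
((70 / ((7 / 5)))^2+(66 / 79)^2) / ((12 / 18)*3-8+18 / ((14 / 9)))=109247992/243399 = 448.84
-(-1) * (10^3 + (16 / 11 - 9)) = 10917/11 = 992.45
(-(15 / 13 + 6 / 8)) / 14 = -99/728 = -0.14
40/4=10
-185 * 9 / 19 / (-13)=1665/247 = 6.74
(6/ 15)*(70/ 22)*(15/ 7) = 30/11 = 2.73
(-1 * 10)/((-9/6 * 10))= 2/3 = 0.67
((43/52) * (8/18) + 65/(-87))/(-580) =322/491985 = 0.00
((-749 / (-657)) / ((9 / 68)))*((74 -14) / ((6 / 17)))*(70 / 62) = 303045400/183303 = 1653.25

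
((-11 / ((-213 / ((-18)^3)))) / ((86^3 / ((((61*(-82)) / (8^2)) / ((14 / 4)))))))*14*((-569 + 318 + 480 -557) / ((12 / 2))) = -91364031/11289994 = -8.09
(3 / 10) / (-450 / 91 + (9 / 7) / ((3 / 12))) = 91/60 = 1.52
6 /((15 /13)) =26/5 = 5.20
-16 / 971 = -0.02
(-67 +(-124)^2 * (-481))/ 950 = -7785.18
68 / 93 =0.73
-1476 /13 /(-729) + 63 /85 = 80279/89505 = 0.90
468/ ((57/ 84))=13104/19 = 689.68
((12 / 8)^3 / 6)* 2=9/8 = 1.12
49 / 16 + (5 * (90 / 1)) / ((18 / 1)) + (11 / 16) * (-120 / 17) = 6313/272 = 23.21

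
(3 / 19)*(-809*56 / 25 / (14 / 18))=-174744/475 = -367.88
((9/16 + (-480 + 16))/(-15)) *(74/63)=54871/1512 = 36.29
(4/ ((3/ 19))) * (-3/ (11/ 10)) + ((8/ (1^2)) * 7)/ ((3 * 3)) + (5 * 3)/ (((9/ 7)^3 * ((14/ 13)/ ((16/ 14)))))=-148028/2673 = -55.38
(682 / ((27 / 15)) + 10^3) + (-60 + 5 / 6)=23755/18 = 1319.72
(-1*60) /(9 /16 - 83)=960/1319 = 0.73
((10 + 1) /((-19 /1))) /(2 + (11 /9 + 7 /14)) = -0.16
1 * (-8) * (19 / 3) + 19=-95/3 = -31.67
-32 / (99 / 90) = -320/11 = -29.09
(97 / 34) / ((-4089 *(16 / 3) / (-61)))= 5917/741472 = 0.01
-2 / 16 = -1/8 = -0.12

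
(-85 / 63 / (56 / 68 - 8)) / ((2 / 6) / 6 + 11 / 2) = 289/8540 = 0.03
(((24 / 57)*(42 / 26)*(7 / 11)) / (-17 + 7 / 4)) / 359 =-4704/59499583 = 0.00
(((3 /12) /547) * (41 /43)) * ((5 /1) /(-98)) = -205/9220232 = 0.00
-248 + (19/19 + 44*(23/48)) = -2711/12 = -225.92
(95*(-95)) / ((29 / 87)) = -27075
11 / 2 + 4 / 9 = 107/18 = 5.94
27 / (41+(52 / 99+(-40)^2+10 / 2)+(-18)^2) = 2673/195082 = 0.01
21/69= 7/23 = 0.30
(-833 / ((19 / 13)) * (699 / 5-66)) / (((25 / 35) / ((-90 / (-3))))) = -167827842/95 = -1766608.86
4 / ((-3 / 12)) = -16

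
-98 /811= -0.12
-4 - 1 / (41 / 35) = -199/41 = -4.85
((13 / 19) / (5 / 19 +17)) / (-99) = -13/32472 = 0.00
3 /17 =0.18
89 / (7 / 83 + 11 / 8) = 59096/969 = 60.99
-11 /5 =-2.20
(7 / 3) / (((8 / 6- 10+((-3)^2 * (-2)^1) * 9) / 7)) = -49/512 = -0.10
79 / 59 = 1.34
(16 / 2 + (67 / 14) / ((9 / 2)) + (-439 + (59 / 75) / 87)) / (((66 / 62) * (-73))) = 608745047/110031075 = 5.53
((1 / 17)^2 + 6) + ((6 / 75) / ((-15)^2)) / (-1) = 9758797/1625625 = 6.00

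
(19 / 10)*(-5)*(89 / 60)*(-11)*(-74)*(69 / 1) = -15829451/20 = -791472.55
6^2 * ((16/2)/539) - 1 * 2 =-790/539 = -1.47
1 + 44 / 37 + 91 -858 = -28298/37 = -764.81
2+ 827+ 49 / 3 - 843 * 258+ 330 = -648956/3 = -216318.67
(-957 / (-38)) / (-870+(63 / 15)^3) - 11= -13902009/1260194 = -11.03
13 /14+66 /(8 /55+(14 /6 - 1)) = 19454/427 = 45.56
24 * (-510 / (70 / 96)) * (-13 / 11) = 1527552/77 = 19838.34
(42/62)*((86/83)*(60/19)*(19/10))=10836/2573 = 4.21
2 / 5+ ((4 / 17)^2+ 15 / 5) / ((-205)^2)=0.40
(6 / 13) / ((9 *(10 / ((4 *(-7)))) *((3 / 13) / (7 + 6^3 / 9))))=-868/45 = -19.29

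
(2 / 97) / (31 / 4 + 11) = 8/7275 = 0.00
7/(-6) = -7/6 = -1.17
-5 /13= -0.38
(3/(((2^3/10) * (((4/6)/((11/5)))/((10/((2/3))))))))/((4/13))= 19305/32 = 603.28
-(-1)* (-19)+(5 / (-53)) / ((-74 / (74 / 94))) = -94653/4982 = -19.00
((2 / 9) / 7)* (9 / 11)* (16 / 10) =16/385 = 0.04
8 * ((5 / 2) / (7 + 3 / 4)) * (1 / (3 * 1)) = 80/93 = 0.86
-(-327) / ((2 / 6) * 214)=981/214 = 4.58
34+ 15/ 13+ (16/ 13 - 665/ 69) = 23992/897 = 26.75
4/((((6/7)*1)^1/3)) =14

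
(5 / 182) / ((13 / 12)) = 30/1183 = 0.03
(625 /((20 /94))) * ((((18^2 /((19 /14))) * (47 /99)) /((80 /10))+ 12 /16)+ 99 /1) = 559505625/1672 = 334632.55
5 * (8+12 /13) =580/13 = 44.62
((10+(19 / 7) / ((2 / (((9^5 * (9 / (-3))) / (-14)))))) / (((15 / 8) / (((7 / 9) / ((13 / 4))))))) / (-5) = -26942024/61425 = -438.62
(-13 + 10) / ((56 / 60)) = -3.21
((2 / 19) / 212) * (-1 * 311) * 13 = -4043/2014 = -2.01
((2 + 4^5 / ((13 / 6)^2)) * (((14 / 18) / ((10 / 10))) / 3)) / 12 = 130207/27378 = 4.76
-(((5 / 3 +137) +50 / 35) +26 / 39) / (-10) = 1478/105 = 14.08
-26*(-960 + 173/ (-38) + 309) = 323843/19 = 17044.37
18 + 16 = 34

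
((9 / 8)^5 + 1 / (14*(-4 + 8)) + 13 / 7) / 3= 40163/32768 = 1.23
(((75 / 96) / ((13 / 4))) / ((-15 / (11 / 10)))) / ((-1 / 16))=11/39 = 0.28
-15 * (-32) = 480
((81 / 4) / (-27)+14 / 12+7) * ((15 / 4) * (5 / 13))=2225/208 = 10.70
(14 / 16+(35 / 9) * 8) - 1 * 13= 1367/72 = 18.99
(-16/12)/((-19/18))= 1.26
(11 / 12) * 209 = 2299/12 = 191.58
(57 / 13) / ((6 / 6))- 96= -1191/13 = -91.62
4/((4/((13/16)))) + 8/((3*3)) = 245/144 = 1.70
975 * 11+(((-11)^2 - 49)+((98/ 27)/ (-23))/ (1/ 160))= 6689257/621 = 10771.75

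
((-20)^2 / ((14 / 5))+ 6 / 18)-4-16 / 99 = 96347/693 = 139.03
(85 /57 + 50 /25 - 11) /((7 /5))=-2140/399 = -5.36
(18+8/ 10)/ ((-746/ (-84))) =3948/1865 = 2.12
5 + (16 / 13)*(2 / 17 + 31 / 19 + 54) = 309107/4199 = 73.61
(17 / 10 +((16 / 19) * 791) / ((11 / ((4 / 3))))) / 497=516899/3116190 = 0.17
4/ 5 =0.80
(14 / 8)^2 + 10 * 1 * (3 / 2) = 289/16 = 18.06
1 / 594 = 1/594 = 0.00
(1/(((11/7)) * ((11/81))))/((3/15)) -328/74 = 85051/4477 = 19.00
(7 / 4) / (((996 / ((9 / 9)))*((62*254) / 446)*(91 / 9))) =669/135936736 = 0.00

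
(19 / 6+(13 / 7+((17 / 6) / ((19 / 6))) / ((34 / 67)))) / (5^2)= 2708/9975 = 0.27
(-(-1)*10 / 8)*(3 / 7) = 15/28 = 0.54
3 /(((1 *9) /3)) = 1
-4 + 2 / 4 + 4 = 1/2 = 0.50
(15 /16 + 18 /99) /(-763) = -197/134288 = 0.00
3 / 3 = 1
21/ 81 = 0.26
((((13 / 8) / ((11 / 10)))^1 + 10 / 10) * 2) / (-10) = -109/220 = -0.50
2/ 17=0.12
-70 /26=-35/13 = -2.69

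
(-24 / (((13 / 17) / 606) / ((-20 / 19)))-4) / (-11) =-449452/247 = -1819.64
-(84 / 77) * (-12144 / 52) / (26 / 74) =122544/169 = 725.11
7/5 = 1.40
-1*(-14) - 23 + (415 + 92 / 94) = 19128/47 = 406.98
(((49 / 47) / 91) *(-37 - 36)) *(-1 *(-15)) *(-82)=628530/611 = 1028.69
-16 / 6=-8/3 = -2.67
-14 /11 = -1.27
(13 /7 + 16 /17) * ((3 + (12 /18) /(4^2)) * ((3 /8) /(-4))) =-24309/30464 = -0.80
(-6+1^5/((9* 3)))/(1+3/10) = -1610/351 = -4.59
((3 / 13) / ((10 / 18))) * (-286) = -594/5 = -118.80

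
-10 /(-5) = 2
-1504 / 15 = -100.27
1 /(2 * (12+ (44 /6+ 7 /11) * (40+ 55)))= 33/50762 = 0.00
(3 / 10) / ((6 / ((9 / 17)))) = 9/340 = 0.03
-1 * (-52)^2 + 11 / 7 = -18917/7 = -2702.43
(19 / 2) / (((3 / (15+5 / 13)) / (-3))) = -1900/13 = -146.15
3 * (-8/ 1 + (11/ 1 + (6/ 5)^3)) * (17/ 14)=30141/1750 = 17.22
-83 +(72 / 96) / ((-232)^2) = -17869565/215296 = -83.00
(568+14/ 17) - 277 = 4961/17 = 291.82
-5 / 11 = -0.45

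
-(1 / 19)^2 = -1/361 = 0.00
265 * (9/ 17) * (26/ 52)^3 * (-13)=-31005/136 = -227.98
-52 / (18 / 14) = -364/9 = -40.44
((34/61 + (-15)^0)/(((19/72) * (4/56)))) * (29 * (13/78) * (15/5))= 73080/61 = 1198.03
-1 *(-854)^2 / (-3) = 729316/3 = 243105.33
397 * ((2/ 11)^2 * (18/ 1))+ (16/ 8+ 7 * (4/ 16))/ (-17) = 1941897/8228 = 236.01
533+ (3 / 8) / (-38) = 162029/304 = 532.99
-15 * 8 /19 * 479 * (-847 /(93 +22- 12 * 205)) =-1391016/1273 = -1092.71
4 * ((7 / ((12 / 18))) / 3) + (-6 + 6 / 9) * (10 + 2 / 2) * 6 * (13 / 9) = -4450/9 = -494.44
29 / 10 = 2.90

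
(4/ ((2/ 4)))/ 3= 8/3 = 2.67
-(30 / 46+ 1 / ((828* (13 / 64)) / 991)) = -17611/2691 = -6.54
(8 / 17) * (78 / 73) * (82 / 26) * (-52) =-102336/1241 = -82.46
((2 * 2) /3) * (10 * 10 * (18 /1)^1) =2400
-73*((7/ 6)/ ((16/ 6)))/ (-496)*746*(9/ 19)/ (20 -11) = 190603/75392 = 2.53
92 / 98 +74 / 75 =7076/3675 = 1.93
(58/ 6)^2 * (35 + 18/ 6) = 3550.89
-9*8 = -72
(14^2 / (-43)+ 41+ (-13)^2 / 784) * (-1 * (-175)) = 30894875/4816 = 6415.05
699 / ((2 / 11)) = 7689/2 = 3844.50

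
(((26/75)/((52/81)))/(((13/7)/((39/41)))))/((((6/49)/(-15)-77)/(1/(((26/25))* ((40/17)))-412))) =792843471/536325920 = 1.48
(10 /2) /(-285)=-1/57 = -0.02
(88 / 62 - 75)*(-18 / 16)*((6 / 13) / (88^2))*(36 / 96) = 184761/99866624 = 0.00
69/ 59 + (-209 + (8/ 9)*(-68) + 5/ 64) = -9114401/33984 = -268.20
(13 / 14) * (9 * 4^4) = 14976/7 = 2139.43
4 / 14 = 2/7 = 0.29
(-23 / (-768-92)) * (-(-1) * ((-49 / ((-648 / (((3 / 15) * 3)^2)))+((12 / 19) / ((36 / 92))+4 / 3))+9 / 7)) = 545537/4788000 = 0.11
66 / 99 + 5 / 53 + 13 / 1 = 2188/159 = 13.76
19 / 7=2.71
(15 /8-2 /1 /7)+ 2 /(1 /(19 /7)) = 393/56 = 7.02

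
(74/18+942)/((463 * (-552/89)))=-757835/2300184 = -0.33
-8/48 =-1/6 = -0.17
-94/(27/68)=-6392/27 = -236.74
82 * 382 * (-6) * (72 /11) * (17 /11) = -230043456/121 = -1901185.59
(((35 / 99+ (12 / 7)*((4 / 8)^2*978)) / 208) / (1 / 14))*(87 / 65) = 8430619/223080 = 37.79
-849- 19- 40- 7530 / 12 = -3071/2 = -1535.50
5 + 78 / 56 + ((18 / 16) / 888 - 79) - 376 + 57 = -6491259/16576 = -391.61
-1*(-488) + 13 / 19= 9285/19 = 488.68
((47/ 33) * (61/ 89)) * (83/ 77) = 237961/226149 = 1.05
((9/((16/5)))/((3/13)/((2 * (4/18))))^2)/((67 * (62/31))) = 845/10854 = 0.08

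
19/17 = 1.12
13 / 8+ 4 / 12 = 47/24 = 1.96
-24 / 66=-4/11 = -0.36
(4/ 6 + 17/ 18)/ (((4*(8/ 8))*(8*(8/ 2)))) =29/2304 = 0.01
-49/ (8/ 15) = -735/8 = -91.88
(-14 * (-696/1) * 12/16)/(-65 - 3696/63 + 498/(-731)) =-16026444/272695 = -58.77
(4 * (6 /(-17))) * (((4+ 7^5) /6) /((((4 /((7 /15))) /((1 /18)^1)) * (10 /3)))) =-117677/15300 = -7.69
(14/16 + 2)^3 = 12167/512 = 23.76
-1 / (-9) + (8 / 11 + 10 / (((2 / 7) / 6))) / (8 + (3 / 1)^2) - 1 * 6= 10951/1683 = 6.51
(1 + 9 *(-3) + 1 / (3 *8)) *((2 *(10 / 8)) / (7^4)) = -445/16464 = -0.03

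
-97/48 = -2.02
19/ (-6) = -19/6 = -3.17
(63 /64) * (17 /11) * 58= 31059/352 = 88.24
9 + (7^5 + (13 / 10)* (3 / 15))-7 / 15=2522369/150 = 16815.79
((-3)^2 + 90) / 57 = 33/19 = 1.74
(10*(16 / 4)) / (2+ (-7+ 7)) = 20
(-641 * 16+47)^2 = 104223681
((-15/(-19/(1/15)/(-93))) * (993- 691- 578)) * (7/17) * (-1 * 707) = -127030932/323 = -393284.62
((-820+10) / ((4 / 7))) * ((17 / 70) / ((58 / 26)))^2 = -3956121/235480 = -16.80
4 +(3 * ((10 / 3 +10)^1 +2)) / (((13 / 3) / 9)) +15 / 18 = 7829/78 = 100.37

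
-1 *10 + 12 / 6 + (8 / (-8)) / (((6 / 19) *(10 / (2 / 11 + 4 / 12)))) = -16163/1980 = -8.16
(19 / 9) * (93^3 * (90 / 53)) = 152827830/53 = 2883543.96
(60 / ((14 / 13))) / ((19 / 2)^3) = 3120/48013 = 0.06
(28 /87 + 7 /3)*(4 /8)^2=0.66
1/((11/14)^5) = 537824/161051 = 3.34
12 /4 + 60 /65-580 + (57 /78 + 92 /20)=-74197/130 = -570.75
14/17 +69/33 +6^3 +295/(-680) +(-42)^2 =1982.48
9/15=3/5 = 0.60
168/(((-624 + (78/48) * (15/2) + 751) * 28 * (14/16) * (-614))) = -384/4785823 = 0.00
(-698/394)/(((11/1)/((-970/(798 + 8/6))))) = 507795/2598233 = 0.20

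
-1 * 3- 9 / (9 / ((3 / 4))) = -3.75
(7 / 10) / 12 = 7/120 = 0.06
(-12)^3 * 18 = -31104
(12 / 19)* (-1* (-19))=12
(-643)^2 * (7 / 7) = 413449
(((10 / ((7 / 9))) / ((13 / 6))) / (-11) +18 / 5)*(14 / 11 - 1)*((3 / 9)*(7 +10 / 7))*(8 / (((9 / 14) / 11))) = 1606688/5005 = 321.02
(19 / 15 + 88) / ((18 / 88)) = 58916/135 = 436.41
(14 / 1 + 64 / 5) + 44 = 354/5 = 70.80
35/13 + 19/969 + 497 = 331309/663 = 499.71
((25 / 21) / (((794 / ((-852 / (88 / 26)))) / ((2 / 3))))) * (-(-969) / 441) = -0.55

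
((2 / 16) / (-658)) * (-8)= 1/658 = 0.00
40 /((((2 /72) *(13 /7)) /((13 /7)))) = 1440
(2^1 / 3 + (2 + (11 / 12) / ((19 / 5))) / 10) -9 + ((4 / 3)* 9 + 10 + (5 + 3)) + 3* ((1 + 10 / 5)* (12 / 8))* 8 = 98717/760 = 129.89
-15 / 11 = -1.36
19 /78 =0.24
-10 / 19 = -0.53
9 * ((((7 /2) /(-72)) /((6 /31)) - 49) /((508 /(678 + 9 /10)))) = -96297439/162560 = -592.38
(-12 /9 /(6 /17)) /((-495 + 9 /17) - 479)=578/148941 = 0.00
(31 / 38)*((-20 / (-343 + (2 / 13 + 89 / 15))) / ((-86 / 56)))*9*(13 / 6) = -16502850/26837633 = -0.61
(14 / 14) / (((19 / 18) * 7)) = 18/133 = 0.14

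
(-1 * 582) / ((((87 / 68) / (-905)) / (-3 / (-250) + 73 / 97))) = 228202628/725 = 314762.25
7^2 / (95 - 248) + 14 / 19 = 1211/2907 = 0.42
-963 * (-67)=64521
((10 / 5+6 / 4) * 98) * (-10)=-3430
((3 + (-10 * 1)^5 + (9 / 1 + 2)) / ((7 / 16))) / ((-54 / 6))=1599776/63 = 25393.27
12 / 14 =6/7 = 0.86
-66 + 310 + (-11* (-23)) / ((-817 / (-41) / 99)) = 1226275/817 = 1500.95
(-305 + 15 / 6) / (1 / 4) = -1210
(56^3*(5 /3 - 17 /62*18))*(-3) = 53387264/31 = 1722169.81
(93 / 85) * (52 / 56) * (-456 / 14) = -137826/4165 = -33.09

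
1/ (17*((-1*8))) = -1/136 = -0.01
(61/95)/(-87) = -61/8265 = -0.01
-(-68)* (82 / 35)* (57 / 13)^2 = 18116424/5915 = 3062.79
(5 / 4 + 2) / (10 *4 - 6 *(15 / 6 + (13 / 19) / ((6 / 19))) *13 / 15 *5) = -39/976 = -0.04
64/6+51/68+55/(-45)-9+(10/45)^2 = 403/324 = 1.24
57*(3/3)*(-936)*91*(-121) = 587458872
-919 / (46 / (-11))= 10109/46 = 219.76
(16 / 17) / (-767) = -16/13039 = 0.00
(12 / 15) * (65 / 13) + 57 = 61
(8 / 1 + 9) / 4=4.25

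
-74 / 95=-0.78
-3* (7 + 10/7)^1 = -177/7 = -25.29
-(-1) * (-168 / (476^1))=-6/17 = -0.35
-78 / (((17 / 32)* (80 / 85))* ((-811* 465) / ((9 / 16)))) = 117/502820 = 0.00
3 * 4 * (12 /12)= 12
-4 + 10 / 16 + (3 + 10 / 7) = 59/56 = 1.05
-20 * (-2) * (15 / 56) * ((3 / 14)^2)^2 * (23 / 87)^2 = 357075/226154992 = 0.00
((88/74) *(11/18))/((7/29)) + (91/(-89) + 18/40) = 10116751/4149180 = 2.44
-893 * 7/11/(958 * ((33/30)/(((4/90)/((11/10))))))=-125020/5737941 = -0.02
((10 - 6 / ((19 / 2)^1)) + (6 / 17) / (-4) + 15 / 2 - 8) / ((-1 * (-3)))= 2.93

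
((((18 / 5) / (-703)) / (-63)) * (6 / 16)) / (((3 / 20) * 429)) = 1/2111109 = 0.00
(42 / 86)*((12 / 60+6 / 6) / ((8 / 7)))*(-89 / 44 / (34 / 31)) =-1216719/1286560 = -0.95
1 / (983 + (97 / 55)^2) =3025/2982984 = 0.00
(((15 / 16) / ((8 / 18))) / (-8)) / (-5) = 27/512 = 0.05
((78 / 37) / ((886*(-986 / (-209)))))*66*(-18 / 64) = -2420847/258584416 = -0.01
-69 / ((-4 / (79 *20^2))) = 545100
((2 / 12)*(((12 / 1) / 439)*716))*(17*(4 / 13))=97376/5707 = 17.06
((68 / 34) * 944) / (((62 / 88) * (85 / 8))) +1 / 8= 5319243/21080 = 252.34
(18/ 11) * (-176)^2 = 50688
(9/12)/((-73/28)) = -21/73 = -0.29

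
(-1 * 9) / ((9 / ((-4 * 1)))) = 4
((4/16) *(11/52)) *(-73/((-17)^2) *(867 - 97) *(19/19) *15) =-4637325/30056 = -154.29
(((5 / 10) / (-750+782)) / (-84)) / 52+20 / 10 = 559103/279552 = 2.00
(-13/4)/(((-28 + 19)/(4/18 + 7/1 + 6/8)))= 3731/1296 = 2.88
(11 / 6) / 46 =11/276 = 0.04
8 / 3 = 2.67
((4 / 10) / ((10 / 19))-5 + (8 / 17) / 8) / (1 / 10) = -3554/85 = -41.81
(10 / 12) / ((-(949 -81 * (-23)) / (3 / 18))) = -5/101232 = 0.00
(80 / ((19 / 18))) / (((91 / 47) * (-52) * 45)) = -376/22477 = -0.02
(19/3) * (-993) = -6289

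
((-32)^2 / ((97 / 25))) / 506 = 12800/24541 = 0.52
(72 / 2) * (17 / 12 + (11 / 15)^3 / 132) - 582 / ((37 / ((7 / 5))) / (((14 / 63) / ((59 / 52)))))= 114921368/2455875 = 46.79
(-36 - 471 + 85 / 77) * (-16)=623264/77 = 8094.34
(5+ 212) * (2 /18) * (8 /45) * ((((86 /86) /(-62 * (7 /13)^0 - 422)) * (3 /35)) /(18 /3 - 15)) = 62/735075 = 0.00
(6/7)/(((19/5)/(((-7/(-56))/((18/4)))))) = 5/798 = 0.01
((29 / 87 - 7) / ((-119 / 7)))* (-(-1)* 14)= 280/51 = 5.49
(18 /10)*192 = 1728/5 = 345.60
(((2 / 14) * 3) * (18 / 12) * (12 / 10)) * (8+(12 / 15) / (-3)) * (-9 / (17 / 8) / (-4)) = 18792/2975 = 6.32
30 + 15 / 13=405/13 = 31.15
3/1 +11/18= 65/18 = 3.61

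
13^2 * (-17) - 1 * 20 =-2893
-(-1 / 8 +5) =-39/8 = -4.88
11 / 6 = 1.83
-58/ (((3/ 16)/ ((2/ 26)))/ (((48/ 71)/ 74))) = -7424/34151 = -0.22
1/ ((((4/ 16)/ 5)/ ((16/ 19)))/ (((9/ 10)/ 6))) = 48/19 = 2.53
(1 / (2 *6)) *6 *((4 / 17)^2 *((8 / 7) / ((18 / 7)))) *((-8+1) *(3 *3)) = -224/289 = -0.78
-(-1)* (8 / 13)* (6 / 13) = 48/169 = 0.28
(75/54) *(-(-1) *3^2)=25/2 = 12.50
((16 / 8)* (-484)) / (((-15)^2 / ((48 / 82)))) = -7744/3075 = -2.52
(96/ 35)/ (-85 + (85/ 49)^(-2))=-11560/356839 = -0.03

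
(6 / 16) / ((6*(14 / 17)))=17/224 = 0.08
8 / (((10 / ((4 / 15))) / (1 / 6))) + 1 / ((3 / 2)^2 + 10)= 1292/11025 = 0.12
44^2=1936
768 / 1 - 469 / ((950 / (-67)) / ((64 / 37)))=14503136/17575 = 825.21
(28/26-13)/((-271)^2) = -155/954733 = 0.00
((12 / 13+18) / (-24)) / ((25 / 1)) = -41/1300 = -0.03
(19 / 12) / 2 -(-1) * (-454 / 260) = -1489/1560 = -0.95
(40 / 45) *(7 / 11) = 56/99 = 0.57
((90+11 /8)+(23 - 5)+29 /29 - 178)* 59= -31919/8 = -3989.88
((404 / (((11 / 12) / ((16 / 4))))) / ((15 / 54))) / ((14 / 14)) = 349056/55 = 6346.47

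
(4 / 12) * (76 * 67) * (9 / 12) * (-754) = -959842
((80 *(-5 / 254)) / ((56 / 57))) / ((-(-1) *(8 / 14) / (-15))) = 21375/508 = 42.08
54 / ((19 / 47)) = 2538/19 = 133.58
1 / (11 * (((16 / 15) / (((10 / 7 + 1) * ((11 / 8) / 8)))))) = 255/7168 = 0.04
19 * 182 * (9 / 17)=31122/17 = 1830.71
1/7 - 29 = -202/7 = -28.86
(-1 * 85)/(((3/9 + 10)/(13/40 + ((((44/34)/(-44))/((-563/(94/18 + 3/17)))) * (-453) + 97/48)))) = -86615001/4747216 = -18.25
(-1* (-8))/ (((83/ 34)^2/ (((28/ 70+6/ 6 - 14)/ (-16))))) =36414/34445 = 1.06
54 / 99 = 6/11 = 0.55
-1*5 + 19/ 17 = -66/17 = -3.88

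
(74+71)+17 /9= 146.89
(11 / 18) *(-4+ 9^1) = 55/18 = 3.06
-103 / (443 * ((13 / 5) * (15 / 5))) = -515/17277 = -0.03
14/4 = 7/2 = 3.50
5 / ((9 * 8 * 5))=1/72 = 0.01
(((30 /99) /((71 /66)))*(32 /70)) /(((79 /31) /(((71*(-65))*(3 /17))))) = -386880/9401 = -41.15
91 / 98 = 13/14 = 0.93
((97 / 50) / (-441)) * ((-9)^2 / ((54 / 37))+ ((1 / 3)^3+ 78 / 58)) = -0.25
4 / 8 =1/2 = 0.50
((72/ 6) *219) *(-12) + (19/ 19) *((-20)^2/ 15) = -94528/3 = -31509.33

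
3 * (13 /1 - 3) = 30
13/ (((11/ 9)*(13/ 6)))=4.91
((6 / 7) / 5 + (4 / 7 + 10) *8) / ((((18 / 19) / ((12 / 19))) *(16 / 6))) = 1483/70 = 21.19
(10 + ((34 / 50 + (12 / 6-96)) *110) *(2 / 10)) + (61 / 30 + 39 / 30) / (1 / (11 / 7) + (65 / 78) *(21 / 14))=-12706924/6225 = -2041.27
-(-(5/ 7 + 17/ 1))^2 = -15376/49 = -313.80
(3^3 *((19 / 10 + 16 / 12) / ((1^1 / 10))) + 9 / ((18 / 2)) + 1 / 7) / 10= 6119/70 = 87.41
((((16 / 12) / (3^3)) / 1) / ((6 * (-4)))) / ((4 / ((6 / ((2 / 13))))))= -13/648 = -0.02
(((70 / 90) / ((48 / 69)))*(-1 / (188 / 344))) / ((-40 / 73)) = 505379/135360 = 3.73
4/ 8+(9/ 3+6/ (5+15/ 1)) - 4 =-1/5 = -0.20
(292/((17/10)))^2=29503.11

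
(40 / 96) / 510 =1/1224 = 0.00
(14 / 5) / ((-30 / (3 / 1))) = -7/25 = -0.28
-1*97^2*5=-47045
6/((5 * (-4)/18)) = -27/5 = -5.40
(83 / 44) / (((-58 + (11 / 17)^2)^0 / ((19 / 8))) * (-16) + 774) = 1577/641432 = 0.00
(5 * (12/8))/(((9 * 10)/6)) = 1/2 = 0.50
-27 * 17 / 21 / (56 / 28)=-153/14 = -10.93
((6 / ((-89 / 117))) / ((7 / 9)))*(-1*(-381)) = -2407158/623 = -3863.82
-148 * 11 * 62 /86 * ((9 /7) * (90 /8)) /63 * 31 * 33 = -580823595/2107 = -275663.79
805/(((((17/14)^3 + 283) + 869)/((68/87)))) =150206560/275442087 = 0.55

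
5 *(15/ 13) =75/13 = 5.77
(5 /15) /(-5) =-1/15 = -0.07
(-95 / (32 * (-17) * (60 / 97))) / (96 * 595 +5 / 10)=1843/372882624 = 0.00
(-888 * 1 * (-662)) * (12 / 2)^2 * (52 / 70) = 15720949.03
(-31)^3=-29791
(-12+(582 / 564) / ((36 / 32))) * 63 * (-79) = 2592464/47 = 55158.81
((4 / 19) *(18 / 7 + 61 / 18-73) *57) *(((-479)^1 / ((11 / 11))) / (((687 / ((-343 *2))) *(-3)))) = 793038148/6183 = 128261.06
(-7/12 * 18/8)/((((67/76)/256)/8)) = -204288/67 = -3049.07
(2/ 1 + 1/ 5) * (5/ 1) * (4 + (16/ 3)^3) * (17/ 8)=196537/54 = 3639.57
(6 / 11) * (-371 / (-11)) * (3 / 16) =3.45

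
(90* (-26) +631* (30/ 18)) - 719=-6022/3 = -2007.33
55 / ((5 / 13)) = 143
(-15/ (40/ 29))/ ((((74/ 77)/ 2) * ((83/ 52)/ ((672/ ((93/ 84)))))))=-819314496/95201 = -8606.15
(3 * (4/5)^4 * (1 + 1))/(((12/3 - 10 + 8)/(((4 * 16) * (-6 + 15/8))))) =-202752/625 = -324.40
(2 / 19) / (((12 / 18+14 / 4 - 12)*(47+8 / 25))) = -300/1056419 = 0.00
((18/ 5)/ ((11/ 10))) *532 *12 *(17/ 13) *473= 168001344/13 = 12923180.31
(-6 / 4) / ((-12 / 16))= 2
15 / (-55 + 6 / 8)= -60/217 = -0.28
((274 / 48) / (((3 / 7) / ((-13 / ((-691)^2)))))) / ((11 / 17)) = -211939/378164952 = 0.00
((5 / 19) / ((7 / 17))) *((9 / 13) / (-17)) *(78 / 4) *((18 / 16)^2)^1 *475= -273375/896 = -305.11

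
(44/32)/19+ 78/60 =1043/760 = 1.37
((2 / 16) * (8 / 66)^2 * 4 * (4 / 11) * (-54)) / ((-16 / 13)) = 156/1331 = 0.12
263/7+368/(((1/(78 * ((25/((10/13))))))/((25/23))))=7098263/7 = 1014037.57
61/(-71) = -61/71 = -0.86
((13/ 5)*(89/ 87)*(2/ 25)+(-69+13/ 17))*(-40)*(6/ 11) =18291872/12325 = 1484.13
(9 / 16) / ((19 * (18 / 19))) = 1/32 = 0.03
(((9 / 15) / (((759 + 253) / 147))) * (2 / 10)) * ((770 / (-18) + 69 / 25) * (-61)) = 6728239/158125 = 42.55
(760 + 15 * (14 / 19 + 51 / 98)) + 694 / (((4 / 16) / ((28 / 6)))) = 76715473/5586 = 13733.53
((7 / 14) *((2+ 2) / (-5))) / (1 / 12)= -24/5 = -4.80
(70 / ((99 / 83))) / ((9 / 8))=46480/891 = 52.17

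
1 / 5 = 0.20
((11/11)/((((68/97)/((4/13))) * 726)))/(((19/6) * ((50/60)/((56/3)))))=10864/2540395 = 0.00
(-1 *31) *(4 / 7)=-124/7 = -17.71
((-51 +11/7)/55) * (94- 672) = 199988/385 = 519.45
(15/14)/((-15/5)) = -5/14 = -0.36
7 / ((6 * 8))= 7/48 = 0.15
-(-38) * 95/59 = 3610/59 = 61.19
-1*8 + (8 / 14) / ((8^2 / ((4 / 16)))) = -3583/448 = -8.00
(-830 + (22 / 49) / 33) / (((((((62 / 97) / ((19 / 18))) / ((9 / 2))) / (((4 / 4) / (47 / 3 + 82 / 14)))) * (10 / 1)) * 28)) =-28107593/27463520 = -1.02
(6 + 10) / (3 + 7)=8/5 = 1.60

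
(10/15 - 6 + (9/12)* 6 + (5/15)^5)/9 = -403/4374 = -0.09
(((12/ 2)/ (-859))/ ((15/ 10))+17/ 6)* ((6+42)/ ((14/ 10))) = 583160/6013 = 96.98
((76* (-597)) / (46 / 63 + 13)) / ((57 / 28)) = -1404144/865 = -1623.29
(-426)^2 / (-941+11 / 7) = -105861/548 = -193.18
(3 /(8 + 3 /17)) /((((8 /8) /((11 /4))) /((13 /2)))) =7293/1112 = 6.56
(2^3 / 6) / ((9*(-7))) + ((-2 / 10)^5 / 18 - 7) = -8293771/1181250 = -7.02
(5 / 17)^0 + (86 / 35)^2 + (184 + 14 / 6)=710638/3675 = 193.37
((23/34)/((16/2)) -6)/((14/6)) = -4827/1904 = -2.54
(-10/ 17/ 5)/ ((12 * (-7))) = 1/714 = 0.00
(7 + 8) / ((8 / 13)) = 195/8 = 24.38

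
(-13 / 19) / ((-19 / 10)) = 130/361 = 0.36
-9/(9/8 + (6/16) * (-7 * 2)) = 24/11 = 2.18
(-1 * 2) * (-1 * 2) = 4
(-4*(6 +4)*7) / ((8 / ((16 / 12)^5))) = -35840/243 = -147.49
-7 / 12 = -0.58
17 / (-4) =-17/4 = -4.25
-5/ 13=-0.38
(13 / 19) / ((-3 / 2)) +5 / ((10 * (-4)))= -265/456 = -0.58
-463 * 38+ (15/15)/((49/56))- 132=-124074/7 = -17724.86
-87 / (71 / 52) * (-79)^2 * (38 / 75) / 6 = -178817132/5325 = -33580.68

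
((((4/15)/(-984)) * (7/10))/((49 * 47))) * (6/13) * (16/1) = -8/13151775 = 0.00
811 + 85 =896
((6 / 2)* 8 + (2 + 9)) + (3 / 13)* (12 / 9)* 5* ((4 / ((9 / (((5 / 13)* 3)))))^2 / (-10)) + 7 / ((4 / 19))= 68.21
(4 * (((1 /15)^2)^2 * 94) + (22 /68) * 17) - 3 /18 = 270376/50625 = 5.34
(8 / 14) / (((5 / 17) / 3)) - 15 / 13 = 2127/455 = 4.67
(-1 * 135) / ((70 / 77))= -297/2 = -148.50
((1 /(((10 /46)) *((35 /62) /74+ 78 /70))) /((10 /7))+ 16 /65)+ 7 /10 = 89378099/23420410 = 3.82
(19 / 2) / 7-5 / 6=0.52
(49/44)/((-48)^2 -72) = 49/98208 = 0.00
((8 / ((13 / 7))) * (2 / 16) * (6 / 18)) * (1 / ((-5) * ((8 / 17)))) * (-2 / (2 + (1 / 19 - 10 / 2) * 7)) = -2261/483600 = 0.00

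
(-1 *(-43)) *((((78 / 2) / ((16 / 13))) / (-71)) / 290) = -21801/329440 = -0.07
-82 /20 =-41/10 = -4.10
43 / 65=0.66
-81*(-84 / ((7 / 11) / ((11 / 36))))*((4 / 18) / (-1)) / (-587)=726/587 = 1.24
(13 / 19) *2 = 26/19 = 1.37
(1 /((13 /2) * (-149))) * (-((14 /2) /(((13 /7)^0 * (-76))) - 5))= -387/73606 = -0.01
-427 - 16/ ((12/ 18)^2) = -463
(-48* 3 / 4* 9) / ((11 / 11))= -324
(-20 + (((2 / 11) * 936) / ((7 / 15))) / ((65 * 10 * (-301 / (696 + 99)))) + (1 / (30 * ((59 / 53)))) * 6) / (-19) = 145647399/129907085 = 1.12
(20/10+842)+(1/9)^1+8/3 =7621/9 = 846.78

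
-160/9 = -17.78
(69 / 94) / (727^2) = 69/49681726 = 0.00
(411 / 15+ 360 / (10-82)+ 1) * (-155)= -3627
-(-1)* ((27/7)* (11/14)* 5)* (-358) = -265815/49 = -5424.80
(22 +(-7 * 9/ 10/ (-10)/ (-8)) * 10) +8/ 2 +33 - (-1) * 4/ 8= 4697/80 = 58.71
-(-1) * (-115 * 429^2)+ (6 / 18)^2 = -190482434/9 = -21164714.89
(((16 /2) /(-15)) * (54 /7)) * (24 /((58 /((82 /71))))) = -141696/72065 = -1.97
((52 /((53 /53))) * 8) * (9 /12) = 312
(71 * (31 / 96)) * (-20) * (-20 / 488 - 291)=390754535/2928 = 133454.42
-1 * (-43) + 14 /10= 222/5 = 44.40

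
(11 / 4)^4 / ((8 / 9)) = 131769/2048 = 64.34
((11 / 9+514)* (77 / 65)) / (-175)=-51007/14625 = -3.49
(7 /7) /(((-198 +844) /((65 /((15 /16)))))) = 104/969 = 0.11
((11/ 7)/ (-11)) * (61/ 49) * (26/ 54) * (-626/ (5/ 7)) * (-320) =-31770752/1323 = -24014.17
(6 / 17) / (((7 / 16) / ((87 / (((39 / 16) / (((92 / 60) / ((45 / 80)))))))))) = 5464064/69615 = 78.49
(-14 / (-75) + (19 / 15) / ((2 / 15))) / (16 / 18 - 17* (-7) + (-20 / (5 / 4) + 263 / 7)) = 30513/445600 = 0.07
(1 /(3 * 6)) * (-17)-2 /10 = -103/90 = -1.14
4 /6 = 2/3 = 0.67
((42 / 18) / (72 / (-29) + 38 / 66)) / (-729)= 2233/1330425 = 0.00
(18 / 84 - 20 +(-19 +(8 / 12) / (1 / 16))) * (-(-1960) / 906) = -82670/1359 = -60.83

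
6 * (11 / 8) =33/4 = 8.25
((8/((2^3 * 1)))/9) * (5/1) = 5/9 = 0.56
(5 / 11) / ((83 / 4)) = 0.02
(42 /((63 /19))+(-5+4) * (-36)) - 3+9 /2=301/6 = 50.17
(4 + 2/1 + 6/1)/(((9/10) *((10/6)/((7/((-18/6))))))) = -56/3 = -18.67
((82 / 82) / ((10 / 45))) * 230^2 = 238050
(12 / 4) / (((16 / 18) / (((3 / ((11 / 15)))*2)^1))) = 1215/44 = 27.61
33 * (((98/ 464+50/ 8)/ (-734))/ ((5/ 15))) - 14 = -2532433/170288 = -14.87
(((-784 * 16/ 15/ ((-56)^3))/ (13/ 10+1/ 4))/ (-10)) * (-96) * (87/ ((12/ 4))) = 928/1085 = 0.86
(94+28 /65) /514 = 3069/16705 = 0.18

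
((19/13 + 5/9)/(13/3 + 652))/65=236/4991415 = 0.00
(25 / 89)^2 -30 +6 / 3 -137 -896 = -8403556/7921 = -1060.92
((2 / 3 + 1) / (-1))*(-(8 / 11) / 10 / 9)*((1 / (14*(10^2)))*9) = 1/11550 = 0.00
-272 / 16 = -17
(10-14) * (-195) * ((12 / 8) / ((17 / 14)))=16380/17 = 963.53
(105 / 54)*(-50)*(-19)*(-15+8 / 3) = -22782.41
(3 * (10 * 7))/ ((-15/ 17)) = -238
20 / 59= 0.34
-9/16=-0.56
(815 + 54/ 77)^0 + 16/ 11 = 27/11 = 2.45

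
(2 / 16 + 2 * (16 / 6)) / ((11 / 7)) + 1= 1181/264 = 4.47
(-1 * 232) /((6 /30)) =-1160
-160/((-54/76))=6080/27 = 225.19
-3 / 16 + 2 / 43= -97/688 = -0.14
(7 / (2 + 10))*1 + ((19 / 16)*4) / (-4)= -29/48 = -0.60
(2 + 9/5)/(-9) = -19/45 = -0.42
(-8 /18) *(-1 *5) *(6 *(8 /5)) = 64/3 = 21.33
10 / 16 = 5/8 = 0.62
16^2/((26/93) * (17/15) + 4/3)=178560/1151 = 155.13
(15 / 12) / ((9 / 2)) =5/18 = 0.28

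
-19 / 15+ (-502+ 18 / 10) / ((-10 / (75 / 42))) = 36983/420 = 88.05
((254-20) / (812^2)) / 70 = 117/23077040 = 0.00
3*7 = 21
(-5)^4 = 625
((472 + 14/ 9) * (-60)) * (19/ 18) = -809780/27 = -29991.85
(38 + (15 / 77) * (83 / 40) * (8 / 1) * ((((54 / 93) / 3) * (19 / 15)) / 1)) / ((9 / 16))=7407872/107415 = 68.96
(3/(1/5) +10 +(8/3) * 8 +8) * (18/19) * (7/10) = 3423/95 = 36.03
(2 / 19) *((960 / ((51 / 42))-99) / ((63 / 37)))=42.75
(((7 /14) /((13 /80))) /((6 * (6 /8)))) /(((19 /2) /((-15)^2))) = 4000/247 = 16.19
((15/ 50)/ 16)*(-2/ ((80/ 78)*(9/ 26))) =-169/1600 = -0.11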